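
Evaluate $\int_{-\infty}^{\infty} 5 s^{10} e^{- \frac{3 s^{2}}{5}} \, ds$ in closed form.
$\frac{546875 \sqrt{15} \sqrt{\pi}}{864}$

Start from the elementary integral
$$J(a) = \int_{-\infty}^{\infty} 5 e^{- a s^{2}} \, ds = \frac{5 \sqrt{\pi}}{\sqrt{a}}.$$

Differentiating under the integral sign brings down a factor of $(-s^2)$:
$$\frac{dJ}{da} = \int_{-\infty}^{\infty} - 5 s^{2} e^{- a s^{2}} \, ds = - \frac{5 \sqrt{\pi}}{2 a^{\frac{3}{2}}}.$$

Repeating $5$ times in total — each differentiation brings down another $(-s^2)$ — gives
$$\frac{d^{5}J}{da^{5}} = \int_{-\infty}^{\infty} - 5 s^{10} e^{- a s^{2}} \, ds = - \frac{4725 \sqrt{\pi}}{32 a^{\frac{11}{2}}},$$
and the integrand here is $(-1)^{5}$ times the target integrand, so $I = (-1)^{5}\,\frac{d^{5}J}{da^{5}} = \frac{4725 \sqrt{\pi}}{32 a^{\frac{11}{2}}}$.

Setting $a = \frac{3}{5}$:
$$I = \frac{546875 \sqrt{15} \sqrt{\pi}}{864}.$$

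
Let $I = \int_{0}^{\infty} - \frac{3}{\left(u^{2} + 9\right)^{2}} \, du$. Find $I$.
$- \frac{\pi}{36}$

Recall the elementary integral
$$J(a) = \int_{0}^{\infty} - \frac{3}{a^{2} + u^{2}} \, du = - \frac{3 \pi}{2 a}.$$

Differentiating under the integral sign with respect to $a$,
$$\frac{dJ}{da} = \int_{0}^{\infty} \frac{6 a}{\left(a^{2} + u^{2}\right)^{2}} \, du = \frac{3 \pi}{2 a^{2}},$$
so $\int_{0}^{\infty} - \frac{3}{\left(a^{2} + u^{2}\right)^{2}} \, du = - \frac{3 \pi}{4 a^{3}}$.

Setting $a = 3$:
$$I = - \frac{\pi}{36}.$$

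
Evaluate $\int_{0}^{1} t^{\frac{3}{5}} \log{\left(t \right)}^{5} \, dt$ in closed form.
$- \frac{234375}{32768}$

Start from the elementary integral
$$J(a) = \int_{0}^{1} t^{a} \, dt = \frac{1}{a + 1}.$$

Differentiating under the integral sign brings down a factor of $\ln t$:
$$\frac{dJ}{da} = \int_{0}^{1} t^{a} \log{\left(t \right)} \, dt = - \frac{1}{\left(a + 1\right)^{2}}.$$

Repeating $5$ times in total — each differentiation brings down another $\ln t$ — gives
$$\frac{d^{5}J}{da^{5}} = \int_{0}^{1} t^{a} \log{\left(t \right)}^{5} \, dt = - \frac{120}{\left(a + 1\right)^{6}},$$
and the integrand here is exactly the target integrand, so $I = - \frac{120}{\left(a + 1\right)^{6}}$.

Setting $a = \frac{3}{5}$:
$$I = - \frac{234375}{32768}.$$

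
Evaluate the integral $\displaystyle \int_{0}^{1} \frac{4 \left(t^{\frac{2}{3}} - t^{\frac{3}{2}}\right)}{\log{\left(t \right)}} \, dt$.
$- \log{\left(\frac{81}{16} \right)}$

Replace the exponent $\frac{3}{2}$ by a parameter $a$: let $I(a) = \int_{0}^{1} \frac{4 \left(t^{\frac{2}{3}} - t^{a}\right)}{\log{\left(t \right)}} \, dt$.

Since $\dfrac{\partial}{\partial a}\,t^{a} = t^{a} \ln t$, the $\ln t$ in the denominator cancels and
$$\frac{dI}{da} = \int_{0}^{1} -4 t^{a} \, dt = -4 \left[\frac{t^{a+1}}{a+1}\right]_0^1 = - \frac{4}{a + 1}.$$

Integrating with respect to $a$ gives $I(a) = - \log{\left(\frac{81 \left(a + 1\right)^{4}}{625} \right)} + C$.

At $a = \frac{2}{3}$ the integrand is identically $0$, so $I(\frac{2}{3}) = 0$. The closed form gives $0$, hence $C = 0$.

Setting $a = \frac{3}{2}$:
$$I = - \log{\left(\frac{81}{16} \right)}.$$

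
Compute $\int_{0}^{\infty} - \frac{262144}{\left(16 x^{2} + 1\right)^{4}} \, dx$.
$- 10240 \pi$

Recall the elementary integral
$$J(a) = \int_{0}^{\infty} - \frac{4}{a^{2} + x^{2}} \, dx = - \frac{2 \pi}{a}.$$

Differentiating under the integral sign with respect to $a$,
$$\frac{dJ}{da} = \int_{0}^{\infty} \frac{8 a}{\left(a^{2} + x^{2}\right)^{2}} \, dx = \frac{2 \pi}{a^{2}},$$
so $\int_{0}^{\infty} - \frac{4}{\left(a^{2} + x^{2}\right)^{2}} \, dx = - \frac{\pi}{a^{3}}$.

Repeating — each differentiation of $1/(x^2+a^2)^j$ produces $-2ja/(x^2+a^2)^{j+1}$ — and dividing through by $-2ja$ at each step yields, after $3$ differentiations in total,
$$\int_{0}^{\infty} - \frac{4}{\left(a^{2} + x^{2}\right)^{4}} \, dx = - \frac{5 \pi}{8 a^{7}}.$$

Setting $a = \frac{1}{4}$:
$$I = - 10240 \pi.$$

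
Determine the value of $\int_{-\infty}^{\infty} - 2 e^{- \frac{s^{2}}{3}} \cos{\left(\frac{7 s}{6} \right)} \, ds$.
$- \frac{2 \sqrt{3} \sqrt{\pi}}{e^{\frac{49}{48}}}$

Treat the cosine frequency as a parameter and define $I(b) = \int_{-\infty}^{\infty} - 2 e^{- \frac{s^{2}}{3}} \cos{\left(b s \right)} \, ds$.

Differentiating under the integral sign,
$$I'(b) = \int_{-\infty}^{\infty} 2 s e^{- \frac{s^{2}}{3}} \sin{\left(b s \right)} \, ds.$$

Integrate $\int_{-\infty}^{\infty} s \sin(b s)\, e^{- \frac{s^{2}}{3}}\, ds$ by parts with $u = \sin(b s)$ and $dv = s\, e^{- \frac{s^{2}}{3}}\, ds$, giving $v = - \frac{3 e^{- \frac{s^{2}}{3}}}{2}$. The boundary term vanishes and
$$\int_{-\infty}^{\infty} s \sin(b s)\, e^{- \frac{s^{2}}{3}}\, ds = \frac{3 b}{2} \int_{-\infty}^{\infty} \cos(b s)\, e^{- \frac{s^{2}}{3}}\, ds,$$
so $I'(b) = - \frac{3 b}{2}\, I(b)$.

This is a separable first-order ODE; solving with the initial condition $I(0) = \int_{-\infty}^{\infty} - 2 e^{- \frac{s^{2}}{3}}\,ds = - 2 \sqrt{3} \sqrt{\pi}$ gives
$$I(b) = - 2 \sqrt{3} \sqrt{\pi} e^{- \frac{3 b^{2}}{4}}.$$

Setting $b = \frac{7}{6}$:
$$I = - \frac{2 \sqrt{3} \sqrt{\pi}}{e^{\frac{49}{48}}}.$$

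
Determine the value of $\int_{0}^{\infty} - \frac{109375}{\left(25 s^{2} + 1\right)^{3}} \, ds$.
$- \frac{65625 \pi}{16}$

Start from the standard arctangent integral
$$J(a) = \int_{0}^{\infty} - \frac{7}{a^{2} + s^{2}} \, ds = - \frac{7 \pi}{2 a}.$$

Differentiating under the integral sign with respect to $a$,
$$\frac{dJ}{da} = \int_{0}^{\infty} \frac{14 a}{\left(a^{2} + s^{2}\right)^{2}} \, ds = \frac{7 \pi}{2 a^{2}},$$
so $\int_{0}^{\infty} - \frac{7}{\left(a^{2} + s^{2}\right)^{2}} \, ds = - \frac{7 \pi}{4 a^{3}}$.

Repeating — each differentiation of $1/(s^2+a^2)^j$ produces $-2ja/(s^2+a^2)^{j+1}$ — and dividing through by $-2ja$ at each step yields, after $2$ differentiations in total,
$$\int_{0}^{\infty} - \frac{7}{\left(a^{2} + s^{2}\right)^{3}} \, ds = - \frac{21 \pi}{16 a^{5}}.$$

Setting $a = \frac{1}{5}$:
$$I = - \frac{65625 \pi}{16}.$$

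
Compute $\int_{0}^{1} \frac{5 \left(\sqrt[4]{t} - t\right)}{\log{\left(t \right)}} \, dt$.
$- \log{\left(\frac{32768}{3125} \right)}$

Introduce a parameter $a$ in the exponent: let $I(a) = \int_{0}^{1} \frac{5 \left(\sqrt[4]{t} - t^{a}\right)}{\log{\left(t \right)}} \, dt$.

Since $\dfrac{\partial}{\partial a}\,t^{a} = t^{a} \ln t$, the $\ln t$ in the denominator cancels and
$$\frac{dI}{da} = \int_{0}^{1} -5 t^{a} \, dt = -5 \left[\frac{t^{a+1}}{a+1}\right]_0^1 = - \frac{5}{a + 1}.$$

Integrating with respect to $a$ gives $I(a) = - \log{\left(\frac{1024 \left(a + 1\right)^{5}}{3125} \right)} + C$.

At $a = \frac{1}{4}$ the integrand is identically $0$, so $I(\frac{1}{4}) = 0$. The closed form gives $0$, hence $C = 0$.

Setting $a = 1$:
$$I = - \log{\left(\frac{32768}{3125} \right)}.$$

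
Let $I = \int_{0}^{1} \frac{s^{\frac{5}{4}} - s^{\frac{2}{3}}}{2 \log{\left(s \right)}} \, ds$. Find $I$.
$\log{\left(\frac{3 \sqrt{15}}{10} \right)}$

Replace the exponent $\frac{2}{3}$ by a parameter $a$: let $I(a) = \int_{0}^{1} \frac{s^{\frac{5}{4}} - s^{a}}{2 \log{\left(s \right)}} \, ds$.

Since $\dfrac{\partial}{\partial a}\,s^{a} = s^{a} \ln s$, the $\ln s$ in the denominator cancels and
$$\frac{dI}{da} = \int_{0}^{1} - \frac{1}{2} s^{a} \, ds = - \frac{1}{2} \left[\frac{s^{a+1}}{a+1}\right]_0^1 = - \frac{1}{2 a + 2}.$$

Integrating with respect to $a$ gives $I(a) = - \frac{\log{\left(a + 1 \right)}}{2} - \log{\left(2 \right)} + \log{\left(3 \right)} + C$.

At $a = \frac{5}{4}$ the integrand is identically $0$, so $I(\frac{5}{4}) = 0$. The closed form gives $0$, hence $C = 0$.

Setting $a = \frac{2}{3}$:
$$I = \log{\left(\frac{3 \sqrt{15}}{10} \right)}.$$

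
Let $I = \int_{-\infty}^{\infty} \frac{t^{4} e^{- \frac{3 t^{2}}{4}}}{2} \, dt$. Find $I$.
$\frac{4 \sqrt{3} \sqrt{\pi}}{9}$

Start from the elementary integral
$$J(a) = \int_{-\infty}^{\infty} \frac{e^{- a t^{2}}}{2} \, dt = \frac{\sqrt{\pi}}{2 \sqrt{a}}.$$

Differentiating under the integral sign brings down a factor of $(-t^2)$:
$$\frac{dJ}{da} = \int_{-\infty}^{\infty} - \frac{t^{2} e^{- a t^{2}}}{2} \, dt = - \frac{\sqrt{\pi}}{4 a^{\frac{3}{2}}}.$$

Repeating twice in total — each differentiation brings down another $(-t^2)$ — gives
$$\frac{d^{2}J}{da^{2}} = \int_{-\infty}^{\infty} \frac{t^{4} e^{- a t^{2}}}{2} \, dt = \frac{3 \sqrt{\pi}}{8 a^{\frac{5}{2}}},$$
and the integrand here is exactly the target integrand, so $I = \frac{3 \sqrt{\pi}}{8 a^{\frac{5}{2}}}$.

Setting $a = \frac{3}{4}$:
$$I = \frac{4 \sqrt{3} \sqrt{\pi}}{9}.$$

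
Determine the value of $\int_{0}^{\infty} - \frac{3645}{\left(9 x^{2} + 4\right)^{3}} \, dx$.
$- \frac{3645 \pi}{512}$

Recall the elementary integral
$$J(a) = \int_{0}^{\infty} - \frac{5}{a^{2} + x^{2}} \, dx = - \frac{5 \pi}{2 a}.$$

Differentiating under the integral sign with respect to $a$,
$$\frac{dJ}{da} = \int_{0}^{\infty} \frac{10 a}{\left(a^{2} + x^{2}\right)^{2}} \, dx = \frac{5 \pi}{2 a^{2}},$$
so $\int_{0}^{\infty} - \frac{5}{\left(a^{2} + x^{2}\right)^{2}} \, dx = - \frac{5 \pi}{4 a^{3}}$.

Repeating — each differentiation of $1/(x^2+a^2)^j$ produces $-2ja/(x^2+a^2)^{j+1}$ — and dividing through by $-2ja$ at each step yields, after $2$ differentiations in total,
$$\int_{0}^{\infty} - \frac{5}{\left(a^{2} + x^{2}\right)^{3}} \, dx = - \frac{15 \pi}{16 a^{5}}.$$

Setting $a = \frac{2}{3}$:
$$I = - \frac{3645 \pi}{512}.$$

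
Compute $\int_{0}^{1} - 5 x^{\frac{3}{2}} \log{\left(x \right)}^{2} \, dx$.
$- \frac{16}{25}$

Consider the simpler parametrised integral
$$J(a) = \int_{0}^{1} - 5 x^{a} \, dx = - \frac{5}{a + 1}.$$

Differentiating under the integral sign brings down a factor of $\ln x$:
$$\frac{dJ}{da} = \int_{0}^{1} - 5 x^{a} \log{\left(x \right)} \, dx = \frac{5}{\left(a + 1\right)^{2}}.$$

Repeating twice in total — each differentiation brings down another $\ln x$ — gives
$$\frac{d^{2}J}{da^{2}} = \int_{0}^{1} - 5 x^{a} \log{\left(x \right)}^{2} \, dx = - \frac{10}{\left(a + 1\right)^{3}},$$
and the integrand here is exactly the target integrand, so $I = - \frac{10}{\left(a + 1\right)^{3}}$.

Setting $a = \frac{3}{2}$:
$$I = - \frac{16}{25}.$$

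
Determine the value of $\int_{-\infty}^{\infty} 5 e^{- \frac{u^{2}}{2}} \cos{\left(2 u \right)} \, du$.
$\frac{5 \sqrt{2} \sqrt{\pi}}{e^{2}}$

Let $b$ denote the cosine frequency and define $I(b) = \int_{-\infty}^{\infty} 5 e^{- \frac{u^{2}}{2}} \cos{\left(b u \right)} \, du$.

Differentiating under the integral sign,
$$I'(b) = \int_{-\infty}^{\infty} - 5 u e^{- \frac{u^{2}}{2}} \sin{\left(b u \right)} \, du.$$

Integrate $\int_{-\infty}^{\infty} u \sin(b u)\, e^{- \frac{u^{2}}{2}}\, du$ by parts with $w = \sin(b u)$ and $dv = u\, e^{- \frac{u^{2}}{2}}\, du$, giving $v = - e^{- \frac{u^{2}}{2}}$. The boundary term vanishes and
$$\int_{-\infty}^{\infty} u \sin(b u)\, e^{- \frac{u^{2}}{2}}\, du = b \int_{-\infty}^{\infty} \cos(b u)\, e^{- \frac{u^{2}}{2}}\, du,$$
so $I'(b) = - b\, I(b)$.

This is a separable first-order ODE; solving with the initial condition $I(0) = \int_{-\infty}^{\infty} 5 e^{- \frac{u^{2}}{2}}\,du = 5 \sqrt{2} \sqrt{\pi}$ gives
$$I(b) = 5 \sqrt{2} \sqrt{\pi} e^{- \frac{b^{2}}{2}}.$$

Setting $b = 2$:
$$I = \frac{5 \sqrt{2} \sqrt{\pi}}{e^{2}}.$$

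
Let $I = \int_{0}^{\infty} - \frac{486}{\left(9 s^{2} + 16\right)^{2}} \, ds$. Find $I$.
$- \frac{81 \pi}{128}$

Start from the standard arctangent integral
$$J(a) = \int_{0}^{\infty} - \frac{6}{a^{2} + s^{2}} \, ds = - \frac{3 \pi}{a}.$$

Differentiating under the integral sign with respect to $a$,
$$\frac{dJ}{da} = \int_{0}^{\infty} \frac{12 a}{\left(a^{2} + s^{2}\right)^{2}} \, ds = \frac{3 \pi}{a^{2}},$$
so $\int_{0}^{\infty} - \frac{6}{\left(a^{2} + s^{2}\right)^{2}} \, ds = - \frac{3 \pi}{2 a^{3}}$.

Setting $a = \frac{4}{3}$:
$$I = - \frac{81 \pi}{128}.$$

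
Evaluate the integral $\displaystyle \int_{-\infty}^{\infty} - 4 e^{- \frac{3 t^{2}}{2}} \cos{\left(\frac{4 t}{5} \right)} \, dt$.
$- \frac{4 \sqrt{6} \sqrt{\pi}}{3 e^{\frac{8}{75}}}$

Treat the cosine frequency as a parameter and define $I(b) = \int_{-\infty}^{\infty} - 4 e^{- \frac{3 t^{2}}{2}} \cos{\left(b t \right)} \, dt$.

Differentiating under the integral sign,
$$I'(b) = \int_{-\infty}^{\infty} 4 t e^{- \frac{3 t^{2}}{2}} \sin{\left(b t \right)} \, dt.$$

Integrate $\int_{-\infty}^{\infty} t \sin(b t)\, e^{- \frac{3 t^{2}}{2}}\, dt$ by parts with $u = \sin(b t)$ and $dv = t\, e^{- \frac{3 t^{2}}{2}}\, dt$, giving $v = - \frac{e^{- \frac{3 t^{2}}{2}}}{3}$. The boundary term vanishes and
$$\int_{-\infty}^{\infty} t \sin(b t)\, e^{- \frac{3 t^{2}}{2}}\, dt = \frac{b}{3} \int_{-\infty}^{\infty} \cos(b t)\, e^{- \frac{3 t^{2}}{2}}\, dt,$$
so $I'(b) = - \frac{b}{3}\, I(b)$.

This is a separable first-order ODE; solving with the initial condition $I(0) = \int_{-\infty}^{\infty} - 4 e^{- \frac{3 t^{2}}{2}}\,dt = - \frac{4 \sqrt{6} \sqrt{\pi}}{3}$ gives
$$I(b) = - \frac{4 \sqrt{6} \sqrt{\pi} e^{- \frac{b^{2}}{6}}}{3}.$$

Setting $b = \frac{4}{5}$:
$$I = - \frac{4 \sqrt{6} \sqrt{\pi}}{3 e^{\frac{8}{75}}}.$$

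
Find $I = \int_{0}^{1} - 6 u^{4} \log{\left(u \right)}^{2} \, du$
$- \frac{12}{125}$

Start from the elementary integral
$$J(a) = \int_{0}^{1} - 6 u^{a} \, du = - \frac{6}{a + 1}.$$

Differentiating under the integral sign brings down a factor of $\ln u$:
$$\frac{dJ}{da} = \int_{0}^{1} - 6 u^{a} \log{\left(u \right)} \, du = \frac{6}{\left(a + 1\right)^{2}}.$$

Repeating twice in total — each differentiation brings down another $\ln u$ — gives
$$\frac{d^{2}J}{da^{2}} = \int_{0}^{1} - 6 u^{a} \log{\left(u \right)}^{2} \, du = - \frac{12}{\left(a + 1\right)^{3}},$$
and the integrand here is exactly the target integrand, so $I = - \frac{12}{\left(a + 1\right)^{3}}$.

Setting $a = 4$:
$$I = - \frac{12}{125}.$$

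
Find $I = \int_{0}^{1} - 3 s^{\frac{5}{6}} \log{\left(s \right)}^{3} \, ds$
$\frac{23328}{14641}$

Start from the elementary integral
$$J(a) = \int_{0}^{1} - 3 s^{a} \, ds = - \frac{3}{a + 1}.$$

Differentiating under the integral sign brings down a factor of $\ln s$:
$$\frac{dJ}{da} = \int_{0}^{1} - 3 s^{a} \log{\left(s \right)} \, ds = \frac{3}{\left(a + 1\right)^{2}}.$$

Repeating $3$ times in total — each differentiation brings down another $\ln s$ — gives
$$\frac{d^{3}J}{da^{3}} = \int_{0}^{1} - 3 s^{a} \log{\left(s \right)}^{3} \, ds = \frac{18}{\left(a + 1\right)^{4}},$$
and the integrand here is exactly the target integrand, so $I = \frac{18}{\left(a + 1\right)^{4}}$.

Setting $a = \frac{5}{6}$:
$$I = \frac{23328}{14641}.$$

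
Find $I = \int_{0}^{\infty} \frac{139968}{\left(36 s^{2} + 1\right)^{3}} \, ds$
$4374 \pi$

Start from the standard arctangent integral
$$J(a) = \int_{0}^{\infty} \frac{3}{a^{2} + s^{2}} \, ds = \frac{3 \pi}{2 a}.$$

Differentiating under the integral sign with respect to $a$,
$$\frac{dJ}{da} = \int_{0}^{\infty} - \frac{6 a}{\left(a^{2} + s^{2}\right)^{2}} \, ds = - \frac{3 \pi}{2 a^{2}},$$
so $\int_{0}^{\infty} \frac{3}{\left(a^{2} + s^{2}\right)^{2}} \, ds = \frac{3 \pi}{4 a^{3}}$.

Repeating — each differentiation of $1/(s^2+a^2)^j$ produces $-2ja/(s^2+a^2)^{j+1}$ — and dividing through by $-2ja$ at each step yields, after $2$ differentiations in total,
$$\int_{0}^{\infty} \frac{3}{\left(a^{2} + s^{2}\right)^{3}} \, ds = \frac{9 \pi}{16 a^{5}}.$$

Setting $a = \frac{1}{6}$:
$$I = 4374 \pi.$$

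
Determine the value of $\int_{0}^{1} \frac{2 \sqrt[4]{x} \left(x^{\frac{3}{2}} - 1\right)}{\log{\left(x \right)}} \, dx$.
$- \log{\left(\frac{25}{121} \right)}$

Consider the one-parameter family: let $I(a) = \int_{0}^{1} \frac{2 \left(x^{\frac{7}{4}} - x^{a}\right)}{\log{\left(x \right)}} \, dx$.

Since $\dfrac{\partial}{\partial a}\,x^{a} = x^{a} \ln x$, the $\ln x$ in the denominator cancels and
$$\frac{dI}{da} = \int_{0}^{1} -2 x^{a} \, dx = -2 \left[\frac{x^{a+1}}{a+1}\right]_0^1 = - \frac{2}{a + 1}.$$

Integrating with respect to $a$ gives $I(a) = - \log{\left(\frac{16 \left(a + 1\right)^{2}}{121} \right)} + C$.

At $a = \frac{7}{4}$ the integrand is identically $0$, so $I(\frac{7}{4}) = 0$. The closed form gives $0$, hence $C = 0$.

Setting $a = \frac{1}{4}$:
$$I = - \log{\left(\frac{25}{121} \right)}.$$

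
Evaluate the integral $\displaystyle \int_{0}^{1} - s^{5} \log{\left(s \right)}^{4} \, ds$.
$- \frac{1}{324}$

Begin with the known integral
$$J(a) = \int_{0}^{1} - s^{a} \, ds = - \frac{1}{a + 1}.$$

Differentiating under the integral sign brings down a factor of $\ln s$:
$$\frac{dJ}{da} = \int_{0}^{1} - s^{a} \log{\left(s \right)} \, ds = \frac{1}{\left(a + 1\right)^{2}}.$$

Repeating $4$ times in total — each differentiation brings down another $\ln s$ — gives
$$\frac{d^{4}J}{da^{4}} = \int_{0}^{1} - s^{a} \log{\left(s \right)}^{4} \, ds = - \frac{24}{\left(a + 1\right)^{5}},$$
and the integrand here is exactly the target integrand, so $I = - \frac{24}{\left(a + 1\right)^{5}}$.

Setting $a = 5$:
$$I = - \frac{1}{324}.$$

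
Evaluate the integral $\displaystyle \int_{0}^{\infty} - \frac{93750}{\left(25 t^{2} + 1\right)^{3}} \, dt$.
$- \frac{28125 \pi}{8}$

Start from the standard arctangent integral
$$J(a) = \int_{0}^{\infty} - \frac{6}{a^{2} + t^{2}} \, dt = - \frac{3 \pi}{a}.$$

Differentiating under the integral sign with respect to $a$,
$$\frac{dJ}{da} = \int_{0}^{\infty} \frac{12 a}{\left(a^{2} + t^{2}\right)^{2}} \, dt = \frac{3 \pi}{a^{2}},$$
so $\int_{0}^{\infty} - \frac{6}{\left(a^{2} + t^{2}\right)^{2}} \, dt = - \frac{3 \pi}{2 a^{3}}$.

Repeating — each differentiation of $1/(t^2+a^2)^j$ produces $-2ja/(t^2+a^2)^{j+1}$ — and dividing through by $-2ja$ at each step yields, after $2$ differentiations in total,
$$\int_{0}^{\infty} - \frac{6}{\left(a^{2} + t^{2}\right)^{3}} \, dt = - \frac{9 \pi}{8 a^{5}}.$$

Setting $a = \frac{1}{5}$:
$$I = - \frac{28125 \pi}{8}.$$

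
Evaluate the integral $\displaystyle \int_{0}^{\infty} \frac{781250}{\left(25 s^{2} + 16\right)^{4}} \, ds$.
$\frac{390625 \pi}{262144}$

Recall the elementary integral
$$J(a) = \int_{0}^{\infty} \frac{2}{a^{2} + s^{2}} \, ds = \frac{\pi}{a}.$$

Differentiating under the integral sign with respect to $a$,
$$\frac{dJ}{da} = \int_{0}^{\infty} - \frac{4 a}{\left(a^{2} + s^{2}\right)^{2}} \, ds = - \frac{\pi}{a^{2}},$$
so $\int_{0}^{\infty} \frac{2}{\left(a^{2} + s^{2}\right)^{2}} \, ds = \frac{\pi}{2 a^{3}}$.

Repeating — each differentiation of $1/(s^2+a^2)^j$ produces $-2ja/(s^2+a^2)^{j+1}$ — and dividing through by $-2ja$ at each step yields, after $3$ differentiations in total,
$$\int_{0}^{\infty} \frac{2}{\left(a^{2} + s^{2}\right)^{4}} \, ds = \frac{5 \pi}{16 a^{7}}.$$

Setting $a = \frac{4}{5}$:
$$I = \frac{390625 \pi}{262144}.$$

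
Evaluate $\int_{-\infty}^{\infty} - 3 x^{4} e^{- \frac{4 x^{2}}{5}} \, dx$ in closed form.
$- \frac{225 \sqrt{5} \sqrt{\pi}}{128}$

Consider the simpler parametrised integral
$$J(a) = \int_{-\infty}^{\infty} - 3 e^{- a x^{2}} \, dx = - \frac{3 \sqrt{\pi}}{\sqrt{a}}.$$

Differentiating under the integral sign brings down a factor of $(-x^2)$:
$$\frac{dJ}{da} = \int_{-\infty}^{\infty} 3 x^{2} e^{- a x^{2}} \, dx = \frac{3 \sqrt{\pi}}{2 a^{\frac{3}{2}}}.$$

Repeating twice in total — each differentiation brings down another $(-x^2)$ — gives
$$\frac{d^{2}J}{da^{2}} = \int_{-\infty}^{\infty} - 3 x^{4} e^{- a x^{2}} \, dx = - \frac{9 \sqrt{\pi}}{4 a^{\frac{5}{2}}},$$
and the integrand here is exactly the target integrand, so $I = - \frac{9 \sqrt{\pi}}{4 a^{\frac{5}{2}}}$.

Setting $a = \frac{4}{5}$:
$$I = - \frac{225 \sqrt{5} \sqrt{\pi}}{128}.$$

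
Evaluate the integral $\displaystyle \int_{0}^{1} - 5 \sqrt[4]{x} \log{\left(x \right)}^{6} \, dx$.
$- \frac{2359296}{3125}$

Start from the elementary integral
$$J(a) = \int_{0}^{1} - 5 x^{a} \, dx = - \frac{5}{a + 1}.$$

Differentiating under the integral sign brings down a factor of $\ln x$:
$$\frac{dJ}{da} = \int_{0}^{1} - 5 x^{a} \log{\left(x \right)} \, dx = \frac{5}{\left(a + 1\right)^{2}}.$$

Repeating $6$ times in total — each differentiation brings down another $\ln x$ — gives
$$\frac{d^{6}J}{da^{6}} = \int_{0}^{1} - 5 x^{a} \log{\left(x \right)}^{6} \, dx = - \frac{3600}{\left(a + 1\right)^{7}},$$
and the integrand here is exactly the target integrand, so $I = - \frac{3600}{\left(a + 1\right)^{7}}$.

Setting $a = \frac{1}{4}$:
$$I = - \frac{2359296}{3125}.$$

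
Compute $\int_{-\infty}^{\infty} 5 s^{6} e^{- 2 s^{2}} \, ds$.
$\frac{75 \sqrt{2} \sqrt{\pi}}{128}$

Consider the simpler parametrised integral
$$J(a) = \int_{-\infty}^{\infty} 5 e^{- a s^{2}} \, ds = \frac{5 \sqrt{\pi}}{\sqrt{a}}.$$

Differentiating under the integral sign brings down a factor of $(-s^2)$:
$$\frac{dJ}{da} = \int_{-\infty}^{\infty} - 5 s^{2} e^{- a s^{2}} \, ds = - \frac{5 \sqrt{\pi}}{2 a^{\frac{3}{2}}}.$$

Repeating $3$ times in total — each differentiation brings down another $(-s^2)$ — gives
$$\frac{d^{3}J}{da^{3}} = \int_{-\infty}^{\infty} - 5 s^{6} e^{- a s^{2}} \, ds = - \frac{75 \sqrt{\pi}}{8 a^{\frac{7}{2}}},$$
and the integrand here is $(-1)^{3}$ times the target integrand, so $I = (-1)^{3}\,\frac{d^{3}J}{da^{3}} = \frac{75 \sqrt{\pi}}{8 a^{\frac{7}{2}}}$.

Setting $a = 2$:
$$I = \frac{75 \sqrt{2} \sqrt{\pi}}{128}.$$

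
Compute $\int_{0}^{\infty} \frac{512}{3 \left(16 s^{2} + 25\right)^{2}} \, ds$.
$\frac{32 \pi}{375}$

Begin with the known result
$$J(a) = \int_{0}^{\infty} \frac{2}{3 \left(a^{2} + s^{2}\right)} \, ds = \frac{\pi}{3 a}.$$

Differentiating under the integral sign with respect to $a$,
$$\frac{dJ}{da} = \int_{0}^{\infty} - \frac{4 a}{3 \left(a^{2} + s^{2}\right)^{2}} \, ds = - \frac{\pi}{3 a^{2}},$$
so $\int_{0}^{\infty} \frac{2}{3 \left(a^{2} + s^{2}\right)^{2}} \, ds = \frac{\pi}{6 a^{3}}$.

Setting $a = \frac{5}{4}$:
$$I = \frac{32 \pi}{375}.$$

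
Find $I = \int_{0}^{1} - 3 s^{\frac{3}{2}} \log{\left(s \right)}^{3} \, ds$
$\frac{288}{625}$

Start from the elementary integral
$$J(a) = \int_{0}^{1} - 3 s^{a} \, ds = - \frac{3}{a + 1}.$$

Differentiating under the integral sign brings down a factor of $\ln s$:
$$\frac{dJ}{da} = \int_{0}^{1} - 3 s^{a} \log{\left(s \right)} \, ds = \frac{3}{\left(a + 1\right)^{2}}.$$

Repeating $3$ times in total — each differentiation brings down another $\ln s$ — gives
$$\frac{d^{3}J}{da^{3}} = \int_{0}^{1} - 3 s^{a} \log{\left(s \right)}^{3} \, ds = \frac{18}{\left(a + 1\right)^{4}},$$
and the integrand here is exactly the target integrand, so $I = \frac{18}{\left(a + 1\right)^{4}}$.

Setting $a = \frac{3}{2}$:
$$I = \frac{288}{625}.$$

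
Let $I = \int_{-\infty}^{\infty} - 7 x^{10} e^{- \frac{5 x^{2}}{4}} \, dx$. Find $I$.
$- \frac{84672 \sqrt{5} \sqrt{\pi}}{3125}$

Begin with the known integral
$$J(a) = \int_{-\infty}^{\infty} - 7 e^{- a x^{2}} \, dx = - \frac{7 \sqrt{\pi}}{\sqrt{a}}.$$

Differentiating under the integral sign brings down a factor of $(-x^2)$:
$$\frac{dJ}{da} = \int_{-\infty}^{\infty} 7 x^{2} e^{- a x^{2}} \, dx = \frac{7 \sqrt{\pi}}{2 a^{\frac{3}{2}}}.$$

Repeating $5$ times in total — each differentiation brings down another $(-x^2)$ — gives
$$\frac{d^{5}J}{da^{5}} = \int_{-\infty}^{\infty} 7 x^{10} e^{- a x^{2}} \, dx = \frac{6615 \sqrt{\pi}}{32 a^{\frac{11}{2}}},$$
and the integrand here is $(-1)^{5}$ times the target integrand, so $I = (-1)^{5}\,\frac{d^{5}J}{da^{5}} = - \frac{6615 \sqrt{\pi}}{32 a^{\frac{11}{2}}}$.

Setting $a = \frac{5}{4}$:
$$I = - \frac{84672 \sqrt{5} \sqrt{\pi}}{3125}.$$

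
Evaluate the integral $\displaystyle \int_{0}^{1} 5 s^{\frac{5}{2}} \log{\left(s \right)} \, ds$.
$- \frac{20}{49}$

Consider the simpler parametrised integral
$$J(a) = \int_{0}^{1} 5 s^{a} \, ds = \frac{5}{a + 1}.$$

Differentiating under the integral sign brings down a factor of $\ln s$:
$$\frac{dJ}{da} = \int_{0}^{1} 5 s^{a} \log{\left(s \right)} \, ds = - \frac{5}{\left(a + 1\right)^{2}}.$$

The integral on the left is $I$, so $I = - \frac{5}{\left(a + 1\right)^{2}}$.

Setting $a = \frac{5}{2}$:
$$I = - \frac{20}{49}.$$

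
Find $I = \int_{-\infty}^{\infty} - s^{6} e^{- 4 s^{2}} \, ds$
$- \frac{15 \sqrt{\pi}}{1024}$

Begin with the known integral
$$J(a) = \int_{-\infty}^{\infty} - e^{- a s^{2}} \, ds = - \frac{\sqrt{\pi}}{\sqrt{a}}.$$

Differentiating under the integral sign brings down a factor of $(-s^2)$:
$$\frac{dJ}{da} = \int_{-\infty}^{\infty} s^{2} e^{- a s^{2}} \, ds = \frac{\sqrt{\pi}}{2 a^{\frac{3}{2}}}.$$

Repeating $3$ times in total — each differentiation brings down another $(-s^2)$ — gives
$$\frac{d^{3}J}{da^{3}} = \int_{-\infty}^{\infty} s^{6} e^{- a s^{2}} \, ds = \frac{15 \sqrt{\pi}}{8 a^{\frac{7}{2}}},$$
and the integrand here is $(-1)^{3}$ times the target integrand, so $I = (-1)^{3}\,\frac{d^{3}J}{da^{3}} = - \frac{15 \sqrt{\pi}}{8 a^{\frac{7}{2}}}$.

Setting $a = 4$:
$$I = - \frac{15 \sqrt{\pi}}{1024}.$$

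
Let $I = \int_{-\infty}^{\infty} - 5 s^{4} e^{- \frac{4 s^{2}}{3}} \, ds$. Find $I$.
$- \frac{135 \sqrt{3} \sqrt{\pi}}{128}$

Begin with the known integral
$$J(a) = \int_{-\infty}^{\infty} - 5 e^{- a s^{2}} \, ds = - \frac{5 \sqrt{\pi}}{\sqrt{a}}.$$

Differentiating under the integral sign brings down a factor of $(-s^2)$:
$$\frac{dJ}{da} = \int_{-\infty}^{\infty} 5 s^{2} e^{- a s^{2}} \, ds = \frac{5 \sqrt{\pi}}{2 a^{\frac{3}{2}}}.$$

Repeating twice in total — each differentiation brings down another $(-s^2)$ — gives
$$\frac{d^{2}J}{da^{2}} = \int_{-\infty}^{\infty} - 5 s^{4} e^{- a s^{2}} \, ds = - \frac{15 \sqrt{\pi}}{4 a^{\frac{5}{2}}},$$
and the integrand here is exactly the target integrand, so $I = - \frac{15 \sqrt{\pi}}{4 a^{\frac{5}{2}}}$.

Setting $a = \frac{4}{3}$:
$$I = - \frac{135 \sqrt{3} \sqrt{\pi}}{128}.$$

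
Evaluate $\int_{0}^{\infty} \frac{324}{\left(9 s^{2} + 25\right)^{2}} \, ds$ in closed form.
$\frac{27 \pi}{125}$

Begin with the known result
$$J(a) = \int_{0}^{\infty} \frac{4}{a^{2} + s^{2}} \, ds = \frac{2 \pi}{a}.$$

Differentiating under the integral sign with respect to $a$,
$$\frac{dJ}{da} = \int_{0}^{\infty} - \frac{8 a}{\left(a^{2} + s^{2}\right)^{2}} \, ds = - \frac{2 \pi}{a^{2}},$$
so $\int_{0}^{\infty} \frac{4}{\left(a^{2} + s^{2}\right)^{2}} \, ds = \frac{\pi}{a^{3}}$.

Setting $a = \frac{5}{3}$:
$$I = \frac{27 \pi}{125}.$$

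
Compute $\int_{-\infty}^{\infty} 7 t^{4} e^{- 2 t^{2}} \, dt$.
$\frac{21 \sqrt{2} \sqrt{\pi}}{32}$

Start from the elementary integral
$$J(a) = \int_{-\infty}^{\infty} 7 e^{- a t^{2}} \, dt = \frac{7 \sqrt{\pi}}{\sqrt{a}}.$$

Differentiating under the integral sign brings down a factor of $(-t^2)$:
$$\frac{dJ}{da} = \int_{-\infty}^{\infty} - 7 t^{2} e^{- a t^{2}} \, dt = - \frac{7 \sqrt{\pi}}{2 a^{\frac{3}{2}}}.$$

Repeating twice in total — each differentiation brings down another $(-t^2)$ — gives
$$\frac{d^{2}J}{da^{2}} = \int_{-\infty}^{\infty} 7 t^{4} e^{- a t^{2}} \, dt = \frac{21 \sqrt{\pi}}{4 a^{\frac{5}{2}}},$$
and the integrand here is exactly the target integrand, so $I = \frac{21 \sqrt{\pi}}{4 a^{\frac{5}{2}}}$.

Setting $a = 2$:
$$I = \frac{21 \sqrt{2} \sqrt{\pi}}{32}.$$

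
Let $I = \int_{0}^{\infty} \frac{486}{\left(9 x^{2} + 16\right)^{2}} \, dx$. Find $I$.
$\frac{81 \pi}{128}$

Begin with the known result
$$J(a) = \int_{0}^{\infty} \frac{6}{a^{2} + x^{2}} \, dx = \frac{3 \pi}{a}.$$

Differentiating under the integral sign with respect to $a$,
$$\frac{dJ}{da} = \int_{0}^{\infty} - \frac{12 a}{\left(a^{2} + x^{2}\right)^{2}} \, dx = - \frac{3 \pi}{a^{2}},$$
so $\int_{0}^{\infty} \frac{6}{\left(a^{2} + x^{2}\right)^{2}} \, dx = \frac{3 \pi}{2 a^{3}}$.

Setting $a = \frac{4}{3}$:
$$I = \frac{81 \pi}{128}.$$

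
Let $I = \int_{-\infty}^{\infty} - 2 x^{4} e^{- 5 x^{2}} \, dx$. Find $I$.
$- \frac{3 \sqrt{5} \sqrt{\pi}}{250}$

Consider the simpler parametrised integral
$$J(a) = \int_{-\infty}^{\infty} - 2 e^{- a x^{2}} \, dx = - \frac{2 \sqrt{\pi}}{\sqrt{a}}.$$

Differentiating under the integral sign brings down a factor of $(-x^2)$:
$$\frac{dJ}{da} = \int_{-\infty}^{\infty} 2 x^{2} e^{- a x^{2}} \, dx = \frac{\sqrt{\pi}}{a^{\frac{3}{2}}}.$$

Repeating twice in total — each differentiation brings down another $(-x^2)$ — gives
$$\frac{d^{2}J}{da^{2}} = \int_{-\infty}^{\infty} - 2 x^{4} e^{- a x^{2}} \, dx = - \frac{3 \sqrt{\pi}}{2 a^{\frac{5}{2}}},$$
and the integrand here is exactly the target integrand, so $I = - \frac{3 \sqrt{\pi}}{2 a^{\frac{5}{2}}}$.

Setting $a = 5$:
$$I = - \frac{3 \sqrt{5} \sqrt{\pi}}{250}.$$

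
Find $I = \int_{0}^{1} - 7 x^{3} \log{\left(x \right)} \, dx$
$\frac{7}{16}$

Begin with the known integral
$$J(a) = \int_{0}^{1} - 7 x^{a} \, dx = - \frac{7}{a + 1}.$$

Differentiating under the integral sign brings down a factor of $\ln x$:
$$\frac{dJ}{da} = \int_{0}^{1} - 7 x^{a} \log{\left(x \right)} \, dx = \frac{7}{\left(a + 1\right)^{2}}.$$

The integral on the left is $I$, so $I = \frac{7}{\left(a + 1\right)^{2}}$.

Setting $a = 3$:
$$I = \frac{7}{16}.$$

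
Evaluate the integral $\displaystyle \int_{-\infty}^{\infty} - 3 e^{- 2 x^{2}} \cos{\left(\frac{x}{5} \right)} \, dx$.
$- \frac{3 \sqrt{2} \sqrt{\pi}}{2 e^{\frac{1}{200}}}$

Treat the cosine frequency as a parameter and define $I(b) = \int_{-\infty}^{\infty} - 3 e^{- 2 x^{2}} \cos{\left(b x \right)} \, dx$.

Differentiating under the integral sign,
$$I'(b) = \int_{-\infty}^{\infty} 3 x e^{- 2 x^{2}} \sin{\left(b x \right)} \, dx.$$

Integrate $\int_{-\infty}^{\infty} x \sin(b x)\, e^{- 2 x^{2}}\, dx$ by parts with $u = \sin(b x)$ and $dv = x\, e^{- 2 x^{2}}\, dx$, giving $v = - \frac{e^{- 2 x^{2}}}{4}$. The boundary term vanishes and
$$\int_{-\infty}^{\infty} x \sin(b x)\, e^{- 2 x^{2}}\, dx = \frac{b}{4} \int_{-\infty}^{\infty} \cos(b x)\, e^{- 2 x^{2}}\, dx,$$
so $I'(b) = - \frac{b}{4}\, I(b)$.

This is a separable first-order ODE; solving with the initial condition $I(0) = \int_{-\infty}^{\infty} - 3 e^{- 2 x^{2}}\,dx = - \frac{3 \sqrt{2} \sqrt{\pi}}{2}$ gives
$$I(b) = - \frac{3 \sqrt{2} \sqrt{\pi} e^{- \frac{b^{2}}{8}}}{2}.$$

Setting $b = \frac{1}{5}$:
$$I = - \frac{3 \sqrt{2} \sqrt{\pi}}{2 e^{\frac{1}{200}}}.$$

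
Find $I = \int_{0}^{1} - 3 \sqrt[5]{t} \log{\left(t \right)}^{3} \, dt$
$\frac{625}{72}$

Start from the elementary integral
$$J(a) = \int_{0}^{1} - 3 t^{a} \, dt = - \frac{3}{a + 1}.$$

Differentiating under the integral sign brings down a factor of $\ln t$:
$$\frac{dJ}{da} = \int_{0}^{1} - 3 t^{a} \log{\left(t \right)} \, dt = \frac{3}{\left(a + 1\right)^{2}}.$$

Repeating $3$ times in total — each differentiation brings down another $\ln t$ — gives
$$\frac{d^{3}J}{da^{3}} = \int_{0}^{1} - 3 t^{a} \log{\left(t \right)}^{3} \, dt = \frac{18}{\left(a + 1\right)^{4}},$$
and the integrand here is exactly the target integrand, so $I = \frac{18}{\left(a + 1\right)^{4}}$.

Setting $a = \frac{1}{5}$:
$$I = \frac{625}{72}.$$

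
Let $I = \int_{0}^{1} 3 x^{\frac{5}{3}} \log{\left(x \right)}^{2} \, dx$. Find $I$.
$\frac{81}{256}$

Consider the simpler parametrised integral
$$J(a) = \int_{0}^{1} 3 x^{a} \, dx = \frac{3}{a + 1}.$$

Differentiating under the integral sign brings down a factor of $\ln x$:
$$\frac{dJ}{da} = \int_{0}^{1} 3 x^{a} \log{\left(x \right)} \, dx = - \frac{3}{\left(a + 1\right)^{2}}.$$

Repeating twice in total — each differentiation brings down another $\ln x$ — gives
$$\frac{d^{2}J}{da^{2}} = \int_{0}^{1} 3 x^{a} \log{\left(x \right)}^{2} \, dx = \frac{6}{\left(a + 1\right)^{3}},$$
and the integrand here is exactly the target integrand, so $I = \frac{6}{\left(a + 1\right)^{3}}$.

Setting $a = \frac{5}{3}$:
$$I = \frac{81}{256}.$$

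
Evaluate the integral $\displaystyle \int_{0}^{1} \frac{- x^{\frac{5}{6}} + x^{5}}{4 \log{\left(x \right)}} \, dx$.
$- \frac{\log{\left(11 \right)}}{4} + \frac{\log{\left(6 \right)}}{2}$

Replace the exponent $\frac{5}{6}$ by a parameter $a$: let $I(a) = \int_{0}^{1} \frac{x^{5} - x^{a}}{4 \log{\left(x \right)}} \, dx$.

Since $\dfrac{\partial}{\partial a}\,x^{a} = x^{a} \ln x$, the $\ln x$ in the denominator cancels and
$$\frac{dI}{da} = \int_{0}^{1} - \frac{1}{4} x^{a} \, dx = - \frac{1}{4} \left[\frac{x^{a+1}}{a+1}\right]_0^1 = - \frac{1}{4 a + 4}.$$

Integrating with respect to $a$ gives $I(a) = - \frac{\log{\left(a + 1 \right)}}{4} + \frac{\log{\left(6 \right)}}{4} + C$.

At $a = 5$ the integrand is identically $0$, so $I(5) = 0$. The closed form gives $0$, hence $C = 0$.

Setting $a = \frac{5}{6}$:
$$I = - \frac{\log{\left(11 \right)}}{4} + \frac{\log{\left(6 \right)}}{2}.$$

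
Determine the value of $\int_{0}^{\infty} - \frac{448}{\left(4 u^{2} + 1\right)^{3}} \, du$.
$- 42 \pi$

Start from the standard arctangent integral
$$J(a) = \int_{0}^{\infty} - \frac{7}{a^{2} + u^{2}} \, du = - \frac{7 \pi}{2 a}.$$

Differentiating under the integral sign with respect to $a$,
$$\frac{dJ}{da} = \int_{0}^{\infty} \frac{14 a}{\left(a^{2} + u^{2}\right)^{2}} \, du = \frac{7 \pi}{2 a^{2}},$$
so $\int_{0}^{\infty} - \frac{7}{\left(a^{2} + u^{2}\right)^{2}} \, du = - \frac{7 \pi}{4 a^{3}}$.

Repeating — each differentiation of $1/(u^2+a^2)^j$ produces $-2ja/(u^2+a^2)^{j+1}$ — and dividing through by $-2ja$ at each step yields, after $2$ differentiations in total,
$$\int_{0}^{\infty} - \frac{7}{\left(a^{2} + u^{2}\right)^{3}} \, du = - \frac{21 \pi}{16 a^{5}}.$$

Setting $a = \frac{1}{2}$:
$$I = - 42 \pi.$$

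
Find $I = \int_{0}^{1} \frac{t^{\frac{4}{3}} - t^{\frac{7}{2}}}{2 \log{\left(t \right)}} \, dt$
$\log{\left(\frac{\sqrt{42}}{9} \right)}$

Consider the one-parameter family: let $I(a) = \int_{0}^{1} \frac{- t^{\frac{7}{2}} + t^{a}}{2 \log{\left(t \right)}} \, dt$.

Since $\dfrac{\partial}{\partial a}\,t^{a} = t^{a} \ln t$, the $\ln t$ in the denominator cancels and
$$\frac{dI}{da} = \int_{0}^{1} \frac{1}{2} t^{a} \, dt = \frac{1}{2} \left[\frac{t^{a+1}}{a+1}\right]_0^1 = \frac{1}{2 \left(a + 1\right)}.$$

Integrating with respect to $a$ gives $I(a) = \frac{\log{\left(a + 1 \right)}}{2} - \log{\left(3 \right)} + \frac{\log{\left(2 \right)}}{2} + C$.

At $a = \frac{7}{2}$ the integrand is identically $0$, so $I(\frac{7}{2}) = 0$. The closed form gives $0$, hence $C = 0$.

Setting $a = \frac{4}{3}$:
$$I = \log{\left(\frac{\sqrt{42}}{9} \right)}.$$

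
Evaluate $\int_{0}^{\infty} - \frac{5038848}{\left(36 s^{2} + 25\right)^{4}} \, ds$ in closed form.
$- \frac{26244 \pi}{15625}$

Recall the elementary integral
$$J(a) = \int_{0}^{\infty} - \frac{3}{a^{2} + s^{2}} \, ds = - \frac{3 \pi}{2 a}.$$

Differentiating under the integral sign with respect to $a$,
$$\frac{dJ}{da} = \int_{0}^{\infty} \frac{6 a}{\left(a^{2} + s^{2}\right)^{2}} \, ds = \frac{3 \pi}{2 a^{2}},$$
so $\int_{0}^{\infty} - \frac{3}{\left(a^{2} + s^{2}\right)^{2}} \, ds = - \frac{3 \pi}{4 a^{3}}$.

Repeating — each differentiation of $1/(s^2+a^2)^j$ produces $-2ja/(s^2+a^2)^{j+1}$ — and dividing through by $-2ja$ at each step yields, after $3$ differentiations in total,
$$\int_{0}^{\infty} - \frac{3}{\left(a^{2} + s^{2}\right)^{4}} \, ds = - \frac{15 \pi}{32 a^{7}}.$$

Setting $a = \frac{5}{6}$:
$$I = - \frac{26244 \pi}{15625}.$$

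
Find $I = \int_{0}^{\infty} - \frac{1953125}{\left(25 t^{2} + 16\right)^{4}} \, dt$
$- \frac{1953125 \pi}{524288}$

Recall the elementary integral
$$J(a) = \int_{0}^{\infty} - \frac{5}{a^{2} + t^{2}} \, dt = - \frac{5 \pi}{2 a}.$$

Differentiating under the integral sign with respect to $a$,
$$\frac{dJ}{da} = \int_{0}^{\infty} \frac{10 a}{\left(a^{2} + t^{2}\right)^{2}} \, dt = \frac{5 \pi}{2 a^{2}},$$
so $\int_{0}^{\infty} - \frac{5}{\left(a^{2} + t^{2}\right)^{2}} \, dt = - \frac{5 \pi}{4 a^{3}}$.

Repeating — each differentiation of $1/(t^2+a^2)^j$ produces $-2ja/(t^2+a^2)^{j+1}$ — and dividing through by $-2ja$ at each step yields, after $3$ differentiations in total,
$$\int_{0}^{\infty} - \frac{5}{\left(a^{2} + t^{2}\right)^{4}} \, dt = - \frac{25 \pi}{32 a^{7}}.$$

Setting $a = \frac{4}{5}$:
$$I = - \frac{1953125 \pi}{524288}.$$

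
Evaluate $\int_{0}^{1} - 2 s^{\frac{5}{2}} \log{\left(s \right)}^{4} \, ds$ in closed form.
$- \frac{1536}{16807}$

Consider the simpler parametrised integral
$$J(a) = \int_{0}^{1} - 2 s^{a} \, ds = - \frac{2}{a + 1}.$$

Differentiating under the integral sign brings down a factor of $\ln s$:
$$\frac{dJ}{da} = \int_{0}^{1} - 2 s^{a} \log{\left(s \right)} \, ds = \frac{2}{\left(a + 1\right)^{2}}.$$

Repeating $4$ times in total — each differentiation brings down another $\ln s$ — gives
$$\frac{d^{4}J}{da^{4}} = \int_{0}^{1} - 2 s^{a} \log{\left(s \right)}^{4} \, ds = - \frac{48}{\left(a + 1\right)^{5}},$$
and the integrand here is exactly the target integrand, so $I = - \frac{48}{\left(a + 1\right)^{5}}$.

Setting $a = \frac{5}{2}$:
$$I = - \frac{1536}{16807}.$$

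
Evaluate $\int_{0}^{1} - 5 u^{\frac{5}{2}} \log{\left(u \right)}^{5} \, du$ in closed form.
$\frac{38400}{117649}$

Consider the simpler parametrised integral
$$J(a) = \int_{0}^{1} - 5 u^{a} \, du = - \frac{5}{a + 1}.$$

Differentiating under the integral sign brings down a factor of $\ln u$:
$$\frac{dJ}{da} = \int_{0}^{1} - 5 u^{a} \log{\left(u \right)} \, du = \frac{5}{\left(a + 1\right)^{2}}.$$

Repeating $5$ times in total — each differentiation brings down another $\ln u$ — gives
$$\frac{d^{5}J}{da^{5}} = \int_{0}^{1} - 5 u^{a} \log{\left(u \right)}^{5} \, du = \frac{600}{\left(a + 1\right)^{6}},$$
and the integrand here is exactly the target integrand, so $I = \frac{600}{\left(a + 1\right)^{6}}$.

Setting $a = \frac{5}{2}$:
$$I = \frac{38400}{117649}.$$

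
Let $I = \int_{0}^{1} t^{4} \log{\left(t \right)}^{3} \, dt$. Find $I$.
$- \frac{6}{625}$

Consider the simpler parametrised integral
$$J(a) = \int_{0}^{1} t^{a} \, dt = \frac{1}{a + 1}.$$

Differentiating under the integral sign brings down a factor of $\ln t$:
$$\frac{dJ}{da} = \int_{0}^{1} t^{a} \log{\left(t \right)} \, dt = - \frac{1}{\left(a + 1\right)^{2}}.$$

Repeating $3$ times in total — each differentiation brings down another $\ln t$ — gives
$$\frac{d^{3}J}{da^{3}} = \int_{0}^{1} t^{a} \log{\left(t \right)}^{3} \, dt = - \frac{6}{\left(a + 1\right)^{4}},$$
and the integrand here is exactly the target integrand, so $I = - \frac{6}{\left(a + 1\right)^{4}}$.

Setting $a = 4$:
$$I = - \frac{6}{625}.$$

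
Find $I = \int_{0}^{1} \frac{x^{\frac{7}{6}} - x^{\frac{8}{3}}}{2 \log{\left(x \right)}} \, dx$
$- \log{\left(22 \right)} + \frac{\log{\left(286 \right)}}{2}$

Consider the one-parameter family: let $I(a) = \int_{0}^{1} \frac{- x^{\frac{8}{3}} + x^{a}}{2 \log{\left(x \right)}} \, dx$.

Since $\dfrac{\partial}{\partial a}\,x^{a} = x^{a} \ln x$, the $\ln x$ in the denominator cancels and
$$\frac{dI}{da} = \int_{0}^{1} \frac{1}{2} x^{a} \, dx = \frac{1}{2} \left[\frac{x^{a+1}}{a+1}\right]_0^1 = \frac{1}{2 \left(a + 1\right)}.$$

Integrating with respect to $a$ gives $I(a) = \log{\left(\frac{\sqrt{33} \sqrt{a + 1}}{11} \right)} + C$.

At $a = \frac{8}{3}$ the integrand is identically $0$, so $I(\frac{8}{3}) = 0$. The closed form gives $0$, hence $C = 0$.

Setting $a = \frac{7}{6}$:
$$I = - \log{\left(22 \right)} + \frac{\log{\left(286 \right)}}{2}.$$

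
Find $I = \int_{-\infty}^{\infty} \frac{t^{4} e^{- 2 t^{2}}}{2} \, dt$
$\frac{3 \sqrt{2} \sqrt{\pi}}{64}$

Begin with the known integral
$$J(a) = \int_{-\infty}^{\infty} \frac{e^{- a t^{2}}}{2} \, dt = \frac{\sqrt{\pi}}{2 \sqrt{a}}.$$

Differentiating under the integral sign brings down a factor of $(-t^2)$:
$$\frac{dJ}{da} = \int_{-\infty}^{\infty} - \frac{t^{2} e^{- a t^{2}}}{2} \, dt = - \frac{\sqrt{\pi}}{4 a^{\frac{3}{2}}}.$$

Repeating twice in total — each differentiation brings down another $(-t^2)$ — gives
$$\frac{d^{2}J}{da^{2}} = \int_{-\infty}^{\infty} \frac{t^{4} e^{- a t^{2}}}{2} \, dt = \frac{3 \sqrt{\pi}}{8 a^{\frac{5}{2}}},$$
and the integrand here is exactly the target integrand, so $I = \frac{3 \sqrt{\pi}}{8 a^{\frac{5}{2}}}$.

Setting $a = 2$:
$$I = \frac{3 \sqrt{2} \sqrt{\pi}}{64}.$$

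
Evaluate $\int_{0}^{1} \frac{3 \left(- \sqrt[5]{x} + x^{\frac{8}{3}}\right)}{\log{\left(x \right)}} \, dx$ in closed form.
$- \log{\left(\frac{5832}{166375} \right)}$

Introduce a parameter $a$ in the exponent: let $I(a) = \int_{0}^{1} \frac{3 \left(x^{\frac{8}{3}} - x^{a}\right)}{\log{\left(x \right)}} \, dx$.

Since $\dfrac{\partial}{\partial a}\,x^{a} = x^{a} \ln x$, the $\ln x$ in the denominator cancels and
$$\frac{dI}{da} = \int_{0}^{1} -3 x^{a} \, dx = -3 \left[\frac{x^{a+1}}{a+1}\right]_0^1 = - \frac{3}{a + 1}.$$

Integrating with respect to $a$ gives $I(a) = - \log{\left(\frac{27 \left(a + 1\right)^{3}}{1331} \right)} + C$.

At $a = \frac{8}{3}$ the integrand is identically $0$, so $I(\frac{8}{3}) = 0$. The closed form gives $0$, hence $C = 0$.

Setting $a = \frac{1}{5}$:
$$I = - \log{\left(\frac{5832}{166375} \right)}.$$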